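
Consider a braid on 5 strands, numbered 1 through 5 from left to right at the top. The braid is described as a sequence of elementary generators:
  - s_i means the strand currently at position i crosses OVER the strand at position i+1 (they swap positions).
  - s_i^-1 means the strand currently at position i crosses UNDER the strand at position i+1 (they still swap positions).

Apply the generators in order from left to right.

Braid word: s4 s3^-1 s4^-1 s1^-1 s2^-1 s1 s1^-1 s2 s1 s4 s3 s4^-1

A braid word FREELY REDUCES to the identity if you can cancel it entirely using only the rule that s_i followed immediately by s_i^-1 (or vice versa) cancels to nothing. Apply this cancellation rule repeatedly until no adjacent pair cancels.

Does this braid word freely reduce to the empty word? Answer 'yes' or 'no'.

Answer: yes

Derivation:
Gen 1 (s4): push. Stack: [s4]
Gen 2 (s3^-1): push. Stack: [s4 s3^-1]
Gen 3 (s4^-1): push. Stack: [s4 s3^-1 s4^-1]
Gen 4 (s1^-1): push. Stack: [s4 s3^-1 s4^-1 s1^-1]
Gen 5 (s2^-1): push. Stack: [s4 s3^-1 s4^-1 s1^-1 s2^-1]
Gen 6 (s1): push. Stack: [s4 s3^-1 s4^-1 s1^-1 s2^-1 s1]
Gen 7 (s1^-1): cancels prior s1. Stack: [s4 s3^-1 s4^-1 s1^-1 s2^-1]
Gen 8 (s2): cancels prior s2^-1. Stack: [s4 s3^-1 s4^-1 s1^-1]
Gen 9 (s1): cancels prior s1^-1. Stack: [s4 s3^-1 s4^-1]
Gen 10 (s4): cancels prior s4^-1. Stack: [s4 s3^-1]
Gen 11 (s3): cancels prior s3^-1. Stack: [s4]
Gen 12 (s4^-1): cancels prior s4. Stack: []
Reduced word: (empty)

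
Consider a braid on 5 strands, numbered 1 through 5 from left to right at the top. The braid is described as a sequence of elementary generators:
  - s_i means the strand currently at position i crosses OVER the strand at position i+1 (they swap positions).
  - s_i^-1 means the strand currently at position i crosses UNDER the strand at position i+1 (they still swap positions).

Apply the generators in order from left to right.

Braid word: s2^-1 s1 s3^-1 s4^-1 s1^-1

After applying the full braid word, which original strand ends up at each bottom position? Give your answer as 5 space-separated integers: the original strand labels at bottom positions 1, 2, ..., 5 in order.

Gen 1 (s2^-1): strand 2 crosses under strand 3. Perm now: [1 3 2 4 5]
Gen 2 (s1): strand 1 crosses over strand 3. Perm now: [3 1 2 4 5]
Gen 3 (s3^-1): strand 2 crosses under strand 4. Perm now: [3 1 4 2 5]
Gen 4 (s4^-1): strand 2 crosses under strand 5. Perm now: [3 1 4 5 2]
Gen 5 (s1^-1): strand 3 crosses under strand 1. Perm now: [1 3 4 5 2]

Answer: 1 3 4 5 2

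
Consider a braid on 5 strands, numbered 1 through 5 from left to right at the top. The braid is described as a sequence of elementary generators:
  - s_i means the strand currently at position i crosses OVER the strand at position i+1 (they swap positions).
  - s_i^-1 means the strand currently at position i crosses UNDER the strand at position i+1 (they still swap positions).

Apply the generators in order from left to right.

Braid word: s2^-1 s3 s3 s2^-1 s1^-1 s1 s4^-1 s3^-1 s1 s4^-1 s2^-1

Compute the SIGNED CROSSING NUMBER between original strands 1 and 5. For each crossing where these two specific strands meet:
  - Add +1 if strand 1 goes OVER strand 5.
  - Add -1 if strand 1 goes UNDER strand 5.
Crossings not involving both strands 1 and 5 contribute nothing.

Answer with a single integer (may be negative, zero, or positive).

Gen 1: crossing 2x3. Both 1&5? no. Sum: 0
Gen 2: crossing 2x4. Both 1&5? no. Sum: 0
Gen 3: crossing 4x2. Both 1&5? no. Sum: 0
Gen 4: crossing 3x2. Both 1&5? no. Sum: 0
Gen 5: crossing 1x2. Both 1&5? no. Sum: 0
Gen 6: crossing 2x1. Both 1&5? no. Sum: 0
Gen 7: crossing 4x5. Both 1&5? no. Sum: 0
Gen 8: crossing 3x5. Both 1&5? no. Sum: 0
Gen 9: crossing 1x2. Both 1&5? no. Sum: 0
Gen 10: crossing 3x4. Both 1&5? no. Sum: 0
Gen 11: 1 under 5. Both 1&5? yes. Contrib: -1. Sum: -1

Answer: -1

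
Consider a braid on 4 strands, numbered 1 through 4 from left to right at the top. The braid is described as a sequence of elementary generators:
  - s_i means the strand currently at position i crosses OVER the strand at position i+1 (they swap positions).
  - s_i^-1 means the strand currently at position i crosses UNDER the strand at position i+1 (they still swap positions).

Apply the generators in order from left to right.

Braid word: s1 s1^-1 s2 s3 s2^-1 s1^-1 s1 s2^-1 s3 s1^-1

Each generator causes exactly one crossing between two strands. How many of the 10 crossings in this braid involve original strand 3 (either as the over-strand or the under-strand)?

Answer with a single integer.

Answer: 4

Derivation:
Gen 1: crossing 1x2. Involves strand 3? no. Count so far: 0
Gen 2: crossing 2x1. Involves strand 3? no. Count so far: 0
Gen 3: crossing 2x3. Involves strand 3? yes. Count so far: 1
Gen 4: crossing 2x4. Involves strand 3? no. Count so far: 1
Gen 5: crossing 3x4. Involves strand 3? yes. Count so far: 2
Gen 6: crossing 1x4. Involves strand 3? no. Count so far: 2
Gen 7: crossing 4x1. Involves strand 3? no. Count so far: 2
Gen 8: crossing 4x3. Involves strand 3? yes. Count so far: 3
Gen 9: crossing 4x2. Involves strand 3? no. Count so far: 3
Gen 10: crossing 1x3. Involves strand 3? yes. Count so far: 4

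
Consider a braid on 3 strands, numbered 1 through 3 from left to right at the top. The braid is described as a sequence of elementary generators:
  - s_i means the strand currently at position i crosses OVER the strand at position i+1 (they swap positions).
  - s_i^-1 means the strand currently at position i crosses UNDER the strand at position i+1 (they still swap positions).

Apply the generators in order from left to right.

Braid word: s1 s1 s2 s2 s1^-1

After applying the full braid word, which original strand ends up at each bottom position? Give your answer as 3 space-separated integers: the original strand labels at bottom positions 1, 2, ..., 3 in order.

Answer: 2 1 3

Derivation:
Gen 1 (s1): strand 1 crosses over strand 2. Perm now: [2 1 3]
Gen 2 (s1): strand 2 crosses over strand 1. Perm now: [1 2 3]
Gen 3 (s2): strand 2 crosses over strand 3. Perm now: [1 3 2]
Gen 4 (s2): strand 3 crosses over strand 2. Perm now: [1 2 3]
Gen 5 (s1^-1): strand 1 crosses under strand 2. Perm now: [2 1 3]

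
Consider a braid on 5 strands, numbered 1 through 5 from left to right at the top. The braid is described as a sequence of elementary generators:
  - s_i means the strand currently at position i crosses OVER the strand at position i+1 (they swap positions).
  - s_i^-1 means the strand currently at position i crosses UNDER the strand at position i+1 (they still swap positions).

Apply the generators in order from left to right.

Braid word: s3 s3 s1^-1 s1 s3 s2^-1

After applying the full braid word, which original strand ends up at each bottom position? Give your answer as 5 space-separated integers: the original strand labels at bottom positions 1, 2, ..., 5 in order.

Answer: 1 4 2 3 5

Derivation:
Gen 1 (s3): strand 3 crosses over strand 4. Perm now: [1 2 4 3 5]
Gen 2 (s3): strand 4 crosses over strand 3. Perm now: [1 2 3 4 5]
Gen 3 (s1^-1): strand 1 crosses under strand 2. Perm now: [2 1 3 4 5]
Gen 4 (s1): strand 2 crosses over strand 1. Perm now: [1 2 3 4 5]
Gen 5 (s3): strand 3 crosses over strand 4. Perm now: [1 2 4 3 5]
Gen 6 (s2^-1): strand 2 crosses under strand 4. Perm now: [1 4 2 3 5]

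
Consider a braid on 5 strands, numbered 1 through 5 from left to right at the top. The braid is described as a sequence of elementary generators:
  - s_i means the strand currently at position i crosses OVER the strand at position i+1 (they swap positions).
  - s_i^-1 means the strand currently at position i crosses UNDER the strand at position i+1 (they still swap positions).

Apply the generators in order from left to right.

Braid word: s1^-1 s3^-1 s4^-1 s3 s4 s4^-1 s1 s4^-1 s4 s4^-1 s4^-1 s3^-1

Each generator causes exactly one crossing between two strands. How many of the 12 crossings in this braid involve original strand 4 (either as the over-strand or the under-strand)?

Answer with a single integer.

Gen 1: crossing 1x2. Involves strand 4? no. Count so far: 0
Gen 2: crossing 3x4. Involves strand 4? yes. Count so far: 1
Gen 3: crossing 3x5. Involves strand 4? no. Count so far: 1
Gen 4: crossing 4x5. Involves strand 4? yes. Count so far: 2
Gen 5: crossing 4x3. Involves strand 4? yes. Count so far: 3
Gen 6: crossing 3x4. Involves strand 4? yes. Count so far: 4
Gen 7: crossing 2x1. Involves strand 4? no. Count so far: 4
Gen 8: crossing 4x3. Involves strand 4? yes. Count so far: 5
Gen 9: crossing 3x4. Involves strand 4? yes. Count so far: 6
Gen 10: crossing 4x3. Involves strand 4? yes. Count so far: 7
Gen 11: crossing 3x4. Involves strand 4? yes. Count so far: 8
Gen 12: crossing 5x4. Involves strand 4? yes. Count so far: 9

Answer: 9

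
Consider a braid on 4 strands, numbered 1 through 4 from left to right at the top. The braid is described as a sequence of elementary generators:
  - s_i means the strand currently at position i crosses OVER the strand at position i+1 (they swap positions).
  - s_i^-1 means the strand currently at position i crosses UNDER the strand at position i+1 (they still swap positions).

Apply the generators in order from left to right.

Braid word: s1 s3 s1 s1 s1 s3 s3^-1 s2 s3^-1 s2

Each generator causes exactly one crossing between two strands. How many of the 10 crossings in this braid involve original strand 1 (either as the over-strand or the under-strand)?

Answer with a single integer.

Gen 1: crossing 1x2. Involves strand 1? yes. Count so far: 1
Gen 2: crossing 3x4. Involves strand 1? no. Count so far: 1
Gen 3: crossing 2x1. Involves strand 1? yes. Count so far: 2
Gen 4: crossing 1x2. Involves strand 1? yes. Count so far: 3
Gen 5: crossing 2x1. Involves strand 1? yes. Count so far: 4
Gen 6: crossing 4x3. Involves strand 1? no. Count so far: 4
Gen 7: crossing 3x4. Involves strand 1? no. Count so far: 4
Gen 8: crossing 2x4. Involves strand 1? no. Count so far: 4
Gen 9: crossing 2x3. Involves strand 1? no. Count so far: 4
Gen 10: crossing 4x3. Involves strand 1? no. Count so far: 4

Answer: 4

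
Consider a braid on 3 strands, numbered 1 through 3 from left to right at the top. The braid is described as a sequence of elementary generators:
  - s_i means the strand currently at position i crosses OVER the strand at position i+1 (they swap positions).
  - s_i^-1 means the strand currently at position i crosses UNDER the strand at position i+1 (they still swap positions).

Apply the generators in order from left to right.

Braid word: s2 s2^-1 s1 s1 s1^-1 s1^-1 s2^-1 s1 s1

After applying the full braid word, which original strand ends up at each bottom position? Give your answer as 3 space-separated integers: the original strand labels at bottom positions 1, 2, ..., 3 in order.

Gen 1 (s2): strand 2 crosses over strand 3. Perm now: [1 3 2]
Gen 2 (s2^-1): strand 3 crosses under strand 2. Perm now: [1 2 3]
Gen 3 (s1): strand 1 crosses over strand 2. Perm now: [2 1 3]
Gen 4 (s1): strand 2 crosses over strand 1. Perm now: [1 2 3]
Gen 5 (s1^-1): strand 1 crosses under strand 2. Perm now: [2 1 3]
Gen 6 (s1^-1): strand 2 crosses under strand 1. Perm now: [1 2 3]
Gen 7 (s2^-1): strand 2 crosses under strand 3. Perm now: [1 3 2]
Gen 8 (s1): strand 1 crosses over strand 3. Perm now: [3 1 2]
Gen 9 (s1): strand 3 crosses over strand 1. Perm now: [1 3 2]

Answer: 1 3 2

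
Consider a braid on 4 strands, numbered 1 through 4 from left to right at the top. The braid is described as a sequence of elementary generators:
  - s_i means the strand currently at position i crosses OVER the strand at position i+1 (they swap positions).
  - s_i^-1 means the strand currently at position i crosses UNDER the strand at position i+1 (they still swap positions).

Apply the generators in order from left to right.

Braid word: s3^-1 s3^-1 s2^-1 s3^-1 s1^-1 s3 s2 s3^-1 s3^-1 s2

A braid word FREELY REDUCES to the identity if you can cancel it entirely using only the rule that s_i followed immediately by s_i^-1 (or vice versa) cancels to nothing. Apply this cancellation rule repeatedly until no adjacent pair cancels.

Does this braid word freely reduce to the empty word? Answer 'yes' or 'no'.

Answer: no

Derivation:
Gen 1 (s3^-1): push. Stack: [s3^-1]
Gen 2 (s3^-1): push. Stack: [s3^-1 s3^-1]
Gen 3 (s2^-1): push. Stack: [s3^-1 s3^-1 s2^-1]
Gen 4 (s3^-1): push. Stack: [s3^-1 s3^-1 s2^-1 s3^-1]
Gen 5 (s1^-1): push. Stack: [s3^-1 s3^-1 s2^-1 s3^-1 s1^-1]
Gen 6 (s3): push. Stack: [s3^-1 s3^-1 s2^-1 s3^-1 s1^-1 s3]
Gen 7 (s2): push. Stack: [s3^-1 s3^-1 s2^-1 s3^-1 s1^-1 s3 s2]
Gen 8 (s3^-1): push. Stack: [s3^-1 s3^-1 s2^-1 s3^-1 s1^-1 s3 s2 s3^-1]
Gen 9 (s3^-1): push. Stack: [s3^-1 s3^-1 s2^-1 s3^-1 s1^-1 s3 s2 s3^-1 s3^-1]
Gen 10 (s2): push. Stack: [s3^-1 s3^-1 s2^-1 s3^-1 s1^-1 s3 s2 s3^-1 s3^-1 s2]
Reduced word: s3^-1 s3^-1 s2^-1 s3^-1 s1^-1 s3 s2 s3^-1 s3^-1 s2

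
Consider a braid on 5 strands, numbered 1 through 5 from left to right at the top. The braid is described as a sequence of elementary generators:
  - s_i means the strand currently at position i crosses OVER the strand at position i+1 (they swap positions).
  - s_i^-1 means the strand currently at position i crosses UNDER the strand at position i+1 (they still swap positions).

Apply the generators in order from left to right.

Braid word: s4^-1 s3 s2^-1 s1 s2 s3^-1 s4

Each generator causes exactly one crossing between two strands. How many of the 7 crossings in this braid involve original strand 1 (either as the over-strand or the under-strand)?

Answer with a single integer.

Answer: 4

Derivation:
Gen 1: crossing 4x5. Involves strand 1? no. Count so far: 0
Gen 2: crossing 3x5. Involves strand 1? no. Count so far: 0
Gen 3: crossing 2x5. Involves strand 1? no. Count so far: 0
Gen 4: crossing 1x5. Involves strand 1? yes. Count so far: 1
Gen 5: crossing 1x2. Involves strand 1? yes. Count so far: 2
Gen 6: crossing 1x3. Involves strand 1? yes. Count so far: 3
Gen 7: crossing 1x4. Involves strand 1? yes. Count so far: 4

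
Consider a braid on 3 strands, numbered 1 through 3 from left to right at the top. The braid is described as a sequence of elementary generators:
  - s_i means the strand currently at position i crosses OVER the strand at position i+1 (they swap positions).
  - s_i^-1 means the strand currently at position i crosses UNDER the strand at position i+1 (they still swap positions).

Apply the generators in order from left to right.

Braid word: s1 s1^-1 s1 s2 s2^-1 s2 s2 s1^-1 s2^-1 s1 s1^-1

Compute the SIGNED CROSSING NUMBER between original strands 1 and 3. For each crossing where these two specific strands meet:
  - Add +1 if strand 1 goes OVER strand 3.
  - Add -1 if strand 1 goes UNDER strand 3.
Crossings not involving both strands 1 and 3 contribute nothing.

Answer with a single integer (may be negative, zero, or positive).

Gen 1: crossing 1x2. Both 1&3? no. Sum: 0
Gen 2: crossing 2x1. Both 1&3? no. Sum: 0
Gen 3: crossing 1x2. Both 1&3? no. Sum: 0
Gen 4: 1 over 3. Both 1&3? yes. Contrib: +1. Sum: 1
Gen 5: 3 under 1. Both 1&3? yes. Contrib: +1. Sum: 2
Gen 6: 1 over 3. Both 1&3? yes. Contrib: +1. Sum: 3
Gen 7: 3 over 1. Both 1&3? yes. Contrib: -1. Sum: 2
Gen 8: crossing 2x1. Both 1&3? no. Sum: 2
Gen 9: crossing 2x3. Both 1&3? no. Sum: 2
Gen 10: 1 over 3. Both 1&3? yes. Contrib: +1. Sum: 3
Gen 11: 3 under 1. Both 1&3? yes. Contrib: +1. Sum: 4

Answer: 4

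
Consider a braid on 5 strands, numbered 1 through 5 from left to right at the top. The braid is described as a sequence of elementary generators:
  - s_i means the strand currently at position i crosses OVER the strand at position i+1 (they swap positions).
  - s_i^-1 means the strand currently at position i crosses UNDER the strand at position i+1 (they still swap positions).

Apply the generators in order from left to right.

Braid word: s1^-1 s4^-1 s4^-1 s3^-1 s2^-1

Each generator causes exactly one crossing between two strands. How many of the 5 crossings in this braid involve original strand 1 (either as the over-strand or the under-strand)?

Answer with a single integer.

Answer: 2

Derivation:
Gen 1: crossing 1x2. Involves strand 1? yes. Count so far: 1
Gen 2: crossing 4x5. Involves strand 1? no. Count so far: 1
Gen 3: crossing 5x4. Involves strand 1? no. Count so far: 1
Gen 4: crossing 3x4. Involves strand 1? no. Count so far: 1
Gen 5: crossing 1x4. Involves strand 1? yes. Count so far: 2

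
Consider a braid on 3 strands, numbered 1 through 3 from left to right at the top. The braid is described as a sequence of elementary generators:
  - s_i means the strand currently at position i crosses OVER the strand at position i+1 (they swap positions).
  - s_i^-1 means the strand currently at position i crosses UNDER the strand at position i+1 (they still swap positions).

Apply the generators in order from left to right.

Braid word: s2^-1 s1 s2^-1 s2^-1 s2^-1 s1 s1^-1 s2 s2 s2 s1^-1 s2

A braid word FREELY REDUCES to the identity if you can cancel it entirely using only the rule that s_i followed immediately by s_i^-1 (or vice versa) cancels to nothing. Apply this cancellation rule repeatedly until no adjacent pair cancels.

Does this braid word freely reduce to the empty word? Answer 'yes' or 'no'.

Gen 1 (s2^-1): push. Stack: [s2^-1]
Gen 2 (s1): push. Stack: [s2^-1 s1]
Gen 3 (s2^-1): push. Stack: [s2^-1 s1 s2^-1]
Gen 4 (s2^-1): push. Stack: [s2^-1 s1 s2^-1 s2^-1]
Gen 5 (s2^-1): push. Stack: [s2^-1 s1 s2^-1 s2^-1 s2^-1]
Gen 6 (s1): push. Stack: [s2^-1 s1 s2^-1 s2^-1 s2^-1 s1]
Gen 7 (s1^-1): cancels prior s1. Stack: [s2^-1 s1 s2^-1 s2^-1 s2^-1]
Gen 8 (s2): cancels prior s2^-1. Stack: [s2^-1 s1 s2^-1 s2^-1]
Gen 9 (s2): cancels prior s2^-1. Stack: [s2^-1 s1 s2^-1]
Gen 10 (s2): cancels prior s2^-1. Stack: [s2^-1 s1]
Gen 11 (s1^-1): cancels prior s1. Stack: [s2^-1]
Gen 12 (s2): cancels prior s2^-1. Stack: []
Reduced word: (empty)

Answer: yes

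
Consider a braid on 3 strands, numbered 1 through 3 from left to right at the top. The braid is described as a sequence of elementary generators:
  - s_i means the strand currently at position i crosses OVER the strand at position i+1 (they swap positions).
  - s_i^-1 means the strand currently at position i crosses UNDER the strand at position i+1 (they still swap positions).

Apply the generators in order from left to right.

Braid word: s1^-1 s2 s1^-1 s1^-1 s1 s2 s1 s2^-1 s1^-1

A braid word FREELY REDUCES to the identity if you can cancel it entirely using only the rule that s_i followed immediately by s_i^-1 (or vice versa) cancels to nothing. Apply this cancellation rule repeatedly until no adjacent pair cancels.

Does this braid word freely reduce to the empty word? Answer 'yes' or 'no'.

Answer: no

Derivation:
Gen 1 (s1^-1): push. Stack: [s1^-1]
Gen 2 (s2): push. Stack: [s1^-1 s2]
Gen 3 (s1^-1): push. Stack: [s1^-1 s2 s1^-1]
Gen 4 (s1^-1): push. Stack: [s1^-1 s2 s1^-1 s1^-1]
Gen 5 (s1): cancels prior s1^-1. Stack: [s1^-1 s2 s1^-1]
Gen 6 (s2): push. Stack: [s1^-1 s2 s1^-1 s2]
Gen 7 (s1): push. Stack: [s1^-1 s2 s1^-1 s2 s1]
Gen 8 (s2^-1): push. Stack: [s1^-1 s2 s1^-1 s2 s1 s2^-1]
Gen 9 (s1^-1): push. Stack: [s1^-1 s2 s1^-1 s2 s1 s2^-1 s1^-1]
Reduced word: s1^-1 s2 s1^-1 s2 s1 s2^-1 s1^-1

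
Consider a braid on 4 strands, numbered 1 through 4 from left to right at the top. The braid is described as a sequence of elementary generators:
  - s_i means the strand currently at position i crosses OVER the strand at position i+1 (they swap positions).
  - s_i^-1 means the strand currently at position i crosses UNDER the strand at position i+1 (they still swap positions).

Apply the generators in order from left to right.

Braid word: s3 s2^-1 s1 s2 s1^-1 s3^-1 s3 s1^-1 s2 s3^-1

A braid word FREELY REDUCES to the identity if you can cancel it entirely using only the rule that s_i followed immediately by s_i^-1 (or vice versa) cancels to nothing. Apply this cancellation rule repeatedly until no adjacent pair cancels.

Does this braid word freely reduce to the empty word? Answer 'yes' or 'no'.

Answer: no

Derivation:
Gen 1 (s3): push. Stack: [s3]
Gen 2 (s2^-1): push. Stack: [s3 s2^-1]
Gen 3 (s1): push. Stack: [s3 s2^-1 s1]
Gen 4 (s2): push. Stack: [s3 s2^-1 s1 s2]
Gen 5 (s1^-1): push. Stack: [s3 s2^-1 s1 s2 s1^-1]
Gen 6 (s3^-1): push. Stack: [s3 s2^-1 s1 s2 s1^-1 s3^-1]
Gen 7 (s3): cancels prior s3^-1. Stack: [s3 s2^-1 s1 s2 s1^-1]
Gen 8 (s1^-1): push. Stack: [s3 s2^-1 s1 s2 s1^-1 s1^-1]
Gen 9 (s2): push. Stack: [s3 s2^-1 s1 s2 s1^-1 s1^-1 s2]
Gen 10 (s3^-1): push. Stack: [s3 s2^-1 s1 s2 s1^-1 s1^-1 s2 s3^-1]
Reduced word: s3 s2^-1 s1 s2 s1^-1 s1^-1 s2 s3^-1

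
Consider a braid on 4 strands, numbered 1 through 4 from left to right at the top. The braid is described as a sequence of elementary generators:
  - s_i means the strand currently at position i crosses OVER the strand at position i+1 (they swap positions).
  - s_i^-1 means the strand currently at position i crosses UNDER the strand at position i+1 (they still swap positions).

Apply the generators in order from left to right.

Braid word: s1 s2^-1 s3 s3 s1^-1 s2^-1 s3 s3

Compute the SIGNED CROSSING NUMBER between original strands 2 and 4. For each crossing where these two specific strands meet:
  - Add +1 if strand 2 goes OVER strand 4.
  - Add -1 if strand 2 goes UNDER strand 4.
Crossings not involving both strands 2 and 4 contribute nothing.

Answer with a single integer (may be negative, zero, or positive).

Answer: 0

Derivation:
Gen 1: crossing 1x2. Both 2&4? no. Sum: 0
Gen 2: crossing 1x3. Both 2&4? no. Sum: 0
Gen 3: crossing 1x4. Both 2&4? no. Sum: 0
Gen 4: crossing 4x1. Both 2&4? no. Sum: 0
Gen 5: crossing 2x3. Both 2&4? no. Sum: 0
Gen 6: crossing 2x1. Both 2&4? no. Sum: 0
Gen 7: 2 over 4. Both 2&4? yes. Contrib: +1. Sum: 1
Gen 8: 4 over 2. Both 2&4? yes. Contrib: -1. Sum: 0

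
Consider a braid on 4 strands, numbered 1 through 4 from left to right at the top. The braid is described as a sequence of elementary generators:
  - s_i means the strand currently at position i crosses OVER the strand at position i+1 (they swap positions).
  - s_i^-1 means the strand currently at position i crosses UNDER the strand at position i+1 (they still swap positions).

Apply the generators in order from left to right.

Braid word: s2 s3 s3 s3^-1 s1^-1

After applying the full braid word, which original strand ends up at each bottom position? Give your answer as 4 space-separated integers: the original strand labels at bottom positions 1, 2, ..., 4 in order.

Gen 1 (s2): strand 2 crosses over strand 3. Perm now: [1 3 2 4]
Gen 2 (s3): strand 2 crosses over strand 4. Perm now: [1 3 4 2]
Gen 3 (s3): strand 4 crosses over strand 2. Perm now: [1 3 2 4]
Gen 4 (s3^-1): strand 2 crosses under strand 4. Perm now: [1 3 4 2]
Gen 5 (s1^-1): strand 1 crosses under strand 3. Perm now: [3 1 4 2]

Answer: 3 1 4 2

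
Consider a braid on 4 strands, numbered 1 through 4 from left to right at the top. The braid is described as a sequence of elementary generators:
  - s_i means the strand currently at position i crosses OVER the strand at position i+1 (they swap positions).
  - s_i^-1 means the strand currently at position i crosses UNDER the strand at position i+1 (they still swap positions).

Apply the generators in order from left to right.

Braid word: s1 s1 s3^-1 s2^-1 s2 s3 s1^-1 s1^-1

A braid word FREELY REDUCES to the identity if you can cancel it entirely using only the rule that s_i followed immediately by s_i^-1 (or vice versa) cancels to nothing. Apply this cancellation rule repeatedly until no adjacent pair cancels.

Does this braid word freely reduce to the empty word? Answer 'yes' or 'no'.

Gen 1 (s1): push. Stack: [s1]
Gen 2 (s1): push. Stack: [s1 s1]
Gen 3 (s3^-1): push. Stack: [s1 s1 s3^-1]
Gen 4 (s2^-1): push. Stack: [s1 s1 s3^-1 s2^-1]
Gen 5 (s2): cancels prior s2^-1. Stack: [s1 s1 s3^-1]
Gen 6 (s3): cancels prior s3^-1. Stack: [s1 s1]
Gen 7 (s1^-1): cancels prior s1. Stack: [s1]
Gen 8 (s1^-1): cancels prior s1. Stack: []
Reduced word: (empty)

Answer: yes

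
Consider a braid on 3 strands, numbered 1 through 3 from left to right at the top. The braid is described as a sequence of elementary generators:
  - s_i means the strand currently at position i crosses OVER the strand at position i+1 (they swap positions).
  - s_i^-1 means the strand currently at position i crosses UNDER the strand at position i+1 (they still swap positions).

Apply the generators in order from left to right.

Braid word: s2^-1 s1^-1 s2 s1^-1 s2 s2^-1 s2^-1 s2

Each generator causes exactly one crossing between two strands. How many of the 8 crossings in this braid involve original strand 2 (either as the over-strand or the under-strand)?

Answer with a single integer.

Gen 1: crossing 2x3. Involves strand 2? yes. Count so far: 1
Gen 2: crossing 1x3. Involves strand 2? no. Count so far: 1
Gen 3: crossing 1x2. Involves strand 2? yes. Count so far: 2
Gen 4: crossing 3x2. Involves strand 2? yes. Count so far: 3
Gen 5: crossing 3x1. Involves strand 2? no. Count so far: 3
Gen 6: crossing 1x3. Involves strand 2? no. Count so far: 3
Gen 7: crossing 3x1. Involves strand 2? no. Count so far: 3
Gen 8: crossing 1x3. Involves strand 2? no. Count so far: 3

Answer: 3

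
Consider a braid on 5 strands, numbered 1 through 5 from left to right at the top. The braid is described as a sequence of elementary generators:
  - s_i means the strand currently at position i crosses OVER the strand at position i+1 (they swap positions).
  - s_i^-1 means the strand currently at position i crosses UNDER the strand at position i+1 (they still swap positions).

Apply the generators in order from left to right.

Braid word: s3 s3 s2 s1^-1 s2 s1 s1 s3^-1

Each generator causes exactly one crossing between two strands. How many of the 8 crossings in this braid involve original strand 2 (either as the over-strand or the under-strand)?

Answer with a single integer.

Answer: 4

Derivation:
Gen 1: crossing 3x4. Involves strand 2? no. Count so far: 0
Gen 2: crossing 4x3. Involves strand 2? no. Count so far: 0
Gen 3: crossing 2x3. Involves strand 2? yes. Count so far: 1
Gen 4: crossing 1x3. Involves strand 2? no. Count so far: 1
Gen 5: crossing 1x2. Involves strand 2? yes. Count so far: 2
Gen 6: crossing 3x2. Involves strand 2? yes. Count so far: 3
Gen 7: crossing 2x3. Involves strand 2? yes. Count so far: 4
Gen 8: crossing 1x4. Involves strand 2? no. Count so far: 4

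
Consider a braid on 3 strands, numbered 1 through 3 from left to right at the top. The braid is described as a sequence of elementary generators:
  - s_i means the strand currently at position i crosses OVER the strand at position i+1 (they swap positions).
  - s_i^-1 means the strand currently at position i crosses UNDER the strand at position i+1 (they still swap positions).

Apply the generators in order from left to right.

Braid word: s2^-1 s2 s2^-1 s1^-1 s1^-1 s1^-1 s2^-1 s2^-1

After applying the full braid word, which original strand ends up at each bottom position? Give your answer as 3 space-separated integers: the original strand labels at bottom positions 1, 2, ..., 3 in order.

Answer: 3 1 2

Derivation:
Gen 1 (s2^-1): strand 2 crosses under strand 3. Perm now: [1 3 2]
Gen 2 (s2): strand 3 crosses over strand 2. Perm now: [1 2 3]
Gen 3 (s2^-1): strand 2 crosses under strand 3. Perm now: [1 3 2]
Gen 4 (s1^-1): strand 1 crosses under strand 3. Perm now: [3 1 2]
Gen 5 (s1^-1): strand 3 crosses under strand 1. Perm now: [1 3 2]
Gen 6 (s1^-1): strand 1 crosses under strand 3. Perm now: [3 1 2]
Gen 7 (s2^-1): strand 1 crosses under strand 2. Perm now: [3 2 1]
Gen 8 (s2^-1): strand 2 crosses under strand 1. Perm now: [3 1 2]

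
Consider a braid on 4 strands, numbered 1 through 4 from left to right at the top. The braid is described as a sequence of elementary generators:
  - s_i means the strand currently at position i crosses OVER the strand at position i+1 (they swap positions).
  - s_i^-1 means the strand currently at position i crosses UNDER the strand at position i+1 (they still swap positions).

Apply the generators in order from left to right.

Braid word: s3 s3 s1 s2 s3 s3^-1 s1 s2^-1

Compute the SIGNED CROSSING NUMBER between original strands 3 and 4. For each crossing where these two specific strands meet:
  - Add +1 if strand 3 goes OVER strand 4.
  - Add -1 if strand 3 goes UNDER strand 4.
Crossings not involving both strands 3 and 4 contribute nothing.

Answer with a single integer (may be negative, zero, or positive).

Gen 1: 3 over 4. Both 3&4? yes. Contrib: +1. Sum: 1
Gen 2: 4 over 3. Both 3&4? yes. Contrib: -1. Sum: 0
Gen 3: crossing 1x2. Both 3&4? no. Sum: 0
Gen 4: crossing 1x3. Both 3&4? no. Sum: 0
Gen 5: crossing 1x4. Both 3&4? no. Sum: 0
Gen 6: crossing 4x1. Both 3&4? no. Sum: 0
Gen 7: crossing 2x3. Both 3&4? no. Sum: 0
Gen 8: crossing 2x1. Both 3&4? no. Sum: 0

Answer: 0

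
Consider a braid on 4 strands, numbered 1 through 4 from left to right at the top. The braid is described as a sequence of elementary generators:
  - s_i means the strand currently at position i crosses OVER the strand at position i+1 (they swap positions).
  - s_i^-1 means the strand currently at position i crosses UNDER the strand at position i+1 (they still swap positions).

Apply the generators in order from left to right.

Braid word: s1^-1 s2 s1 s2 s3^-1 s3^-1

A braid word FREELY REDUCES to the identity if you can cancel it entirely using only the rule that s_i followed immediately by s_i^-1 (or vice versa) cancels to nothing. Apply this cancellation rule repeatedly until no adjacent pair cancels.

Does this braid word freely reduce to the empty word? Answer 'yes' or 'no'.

Gen 1 (s1^-1): push. Stack: [s1^-1]
Gen 2 (s2): push. Stack: [s1^-1 s2]
Gen 3 (s1): push. Stack: [s1^-1 s2 s1]
Gen 4 (s2): push. Stack: [s1^-1 s2 s1 s2]
Gen 5 (s3^-1): push. Stack: [s1^-1 s2 s1 s2 s3^-1]
Gen 6 (s3^-1): push. Stack: [s1^-1 s2 s1 s2 s3^-1 s3^-1]
Reduced word: s1^-1 s2 s1 s2 s3^-1 s3^-1

Answer: no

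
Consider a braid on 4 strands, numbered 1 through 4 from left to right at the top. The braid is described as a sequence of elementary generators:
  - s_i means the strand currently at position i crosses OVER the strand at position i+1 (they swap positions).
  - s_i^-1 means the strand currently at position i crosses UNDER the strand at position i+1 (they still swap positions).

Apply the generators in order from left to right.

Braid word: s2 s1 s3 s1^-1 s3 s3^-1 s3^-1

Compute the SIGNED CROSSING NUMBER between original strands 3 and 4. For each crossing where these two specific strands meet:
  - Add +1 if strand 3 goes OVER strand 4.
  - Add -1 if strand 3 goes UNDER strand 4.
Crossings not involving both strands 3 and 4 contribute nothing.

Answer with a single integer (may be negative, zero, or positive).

Gen 1: crossing 2x3. Both 3&4? no. Sum: 0
Gen 2: crossing 1x3. Both 3&4? no. Sum: 0
Gen 3: crossing 2x4. Both 3&4? no. Sum: 0
Gen 4: crossing 3x1. Both 3&4? no. Sum: 0
Gen 5: crossing 4x2. Both 3&4? no. Sum: 0
Gen 6: crossing 2x4. Both 3&4? no. Sum: 0
Gen 7: crossing 4x2. Both 3&4? no. Sum: 0

Answer: 0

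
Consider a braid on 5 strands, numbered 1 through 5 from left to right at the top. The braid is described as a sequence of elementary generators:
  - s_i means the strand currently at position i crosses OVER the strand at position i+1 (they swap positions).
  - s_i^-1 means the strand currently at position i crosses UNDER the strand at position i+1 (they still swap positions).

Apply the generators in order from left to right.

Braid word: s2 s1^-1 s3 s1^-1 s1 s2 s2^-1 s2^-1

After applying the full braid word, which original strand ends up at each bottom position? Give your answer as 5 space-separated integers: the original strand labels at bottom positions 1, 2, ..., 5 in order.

Answer: 3 4 1 2 5

Derivation:
Gen 1 (s2): strand 2 crosses over strand 3. Perm now: [1 3 2 4 5]
Gen 2 (s1^-1): strand 1 crosses under strand 3. Perm now: [3 1 2 4 5]
Gen 3 (s3): strand 2 crosses over strand 4. Perm now: [3 1 4 2 5]
Gen 4 (s1^-1): strand 3 crosses under strand 1. Perm now: [1 3 4 2 5]
Gen 5 (s1): strand 1 crosses over strand 3. Perm now: [3 1 4 2 5]
Gen 6 (s2): strand 1 crosses over strand 4. Perm now: [3 4 1 2 5]
Gen 7 (s2^-1): strand 4 crosses under strand 1. Perm now: [3 1 4 2 5]
Gen 8 (s2^-1): strand 1 crosses under strand 4. Perm now: [3 4 1 2 5]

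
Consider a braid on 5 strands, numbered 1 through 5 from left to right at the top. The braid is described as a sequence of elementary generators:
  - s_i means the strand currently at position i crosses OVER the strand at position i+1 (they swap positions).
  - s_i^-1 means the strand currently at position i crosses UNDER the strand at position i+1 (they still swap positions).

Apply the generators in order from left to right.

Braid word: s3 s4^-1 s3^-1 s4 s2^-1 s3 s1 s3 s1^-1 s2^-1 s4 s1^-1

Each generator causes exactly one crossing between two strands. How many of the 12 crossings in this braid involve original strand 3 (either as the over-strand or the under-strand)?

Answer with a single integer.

Answer: 6

Derivation:
Gen 1: crossing 3x4. Involves strand 3? yes. Count so far: 1
Gen 2: crossing 3x5. Involves strand 3? yes. Count so far: 2
Gen 3: crossing 4x5. Involves strand 3? no. Count so far: 2
Gen 4: crossing 4x3. Involves strand 3? yes. Count so far: 3
Gen 5: crossing 2x5. Involves strand 3? no. Count so far: 3
Gen 6: crossing 2x3. Involves strand 3? yes. Count so far: 4
Gen 7: crossing 1x5. Involves strand 3? no. Count so far: 4
Gen 8: crossing 3x2. Involves strand 3? yes. Count so far: 5
Gen 9: crossing 5x1. Involves strand 3? no. Count so far: 5
Gen 10: crossing 5x2. Involves strand 3? no. Count so far: 5
Gen 11: crossing 3x4. Involves strand 3? yes. Count so far: 6
Gen 12: crossing 1x2. Involves strand 3? no. Count so far: 6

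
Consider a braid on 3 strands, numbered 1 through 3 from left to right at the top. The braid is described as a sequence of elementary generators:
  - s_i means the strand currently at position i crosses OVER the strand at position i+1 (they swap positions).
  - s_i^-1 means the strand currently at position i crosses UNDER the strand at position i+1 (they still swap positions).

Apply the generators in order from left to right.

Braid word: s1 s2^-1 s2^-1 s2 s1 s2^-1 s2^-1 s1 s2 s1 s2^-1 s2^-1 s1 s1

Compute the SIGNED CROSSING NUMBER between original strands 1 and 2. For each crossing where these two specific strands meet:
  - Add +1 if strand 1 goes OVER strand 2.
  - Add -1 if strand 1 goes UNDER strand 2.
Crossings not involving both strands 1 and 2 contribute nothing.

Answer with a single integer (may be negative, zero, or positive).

Gen 1: 1 over 2. Both 1&2? yes. Contrib: +1. Sum: 1
Gen 2: crossing 1x3. Both 1&2? no. Sum: 1
Gen 3: crossing 3x1. Both 1&2? no. Sum: 1
Gen 4: crossing 1x3. Both 1&2? no. Sum: 1
Gen 5: crossing 2x3. Both 1&2? no. Sum: 1
Gen 6: 2 under 1. Both 1&2? yes. Contrib: +1. Sum: 2
Gen 7: 1 under 2. Both 1&2? yes. Contrib: -1. Sum: 1
Gen 8: crossing 3x2. Both 1&2? no. Sum: 1
Gen 9: crossing 3x1. Both 1&2? no. Sum: 1
Gen 10: 2 over 1. Both 1&2? yes. Contrib: -1. Sum: 0
Gen 11: crossing 2x3. Both 1&2? no. Sum: 0
Gen 12: crossing 3x2. Both 1&2? no. Sum: 0
Gen 13: 1 over 2. Both 1&2? yes. Contrib: +1. Sum: 1
Gen 14: 2 over 1. Both 1&2? yes. Contrib: -1. Sum: 0

Answer: 0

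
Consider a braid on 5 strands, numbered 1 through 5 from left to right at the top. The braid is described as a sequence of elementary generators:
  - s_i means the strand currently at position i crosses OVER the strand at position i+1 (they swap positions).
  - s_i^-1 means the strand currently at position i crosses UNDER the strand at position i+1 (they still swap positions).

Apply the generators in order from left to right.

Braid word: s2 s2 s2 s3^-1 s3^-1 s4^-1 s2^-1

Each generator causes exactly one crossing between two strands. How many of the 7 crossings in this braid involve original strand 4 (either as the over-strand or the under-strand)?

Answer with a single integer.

Gen 1: crossing 2x3. Involves strand 4? no. Count so far: 0
Gen 2: crossing 3x2. Involves strand 4? no. Count so far: 0
Gen 3: crossing 2x3. Involves strand 4? no. Count so far: 0
Gen 4: crossing 2x4. Involves strand 4? yes. Count so far: 1
Gen 5: crossing 4x2. Involves strand 4? yes. Count so far: 2
Gen 6: crossing 4x5. Involves strand 4? yes. Count so far: 3
Gen 7: crossing 3x2. Involves strand 4? no. Count so far: 3

Answer: 3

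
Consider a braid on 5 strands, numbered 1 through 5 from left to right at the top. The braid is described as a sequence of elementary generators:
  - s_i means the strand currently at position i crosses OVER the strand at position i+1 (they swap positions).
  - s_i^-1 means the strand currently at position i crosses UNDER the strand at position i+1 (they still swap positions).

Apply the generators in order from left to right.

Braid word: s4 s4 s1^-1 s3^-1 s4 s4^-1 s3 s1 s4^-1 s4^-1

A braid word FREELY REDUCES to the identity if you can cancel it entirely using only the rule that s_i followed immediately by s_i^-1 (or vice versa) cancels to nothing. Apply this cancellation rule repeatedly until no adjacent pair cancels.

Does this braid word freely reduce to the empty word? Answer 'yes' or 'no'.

Answer: yes

Derivation:
Gen 1 (s4): push. Stack: [s4]
Gen 2 (s4): push. Stack: [s4 s4]
Gen 3 (s1^-1): push. Stack: [s4 s4 s1^-1]
Gen 4 (s3^-1): push. Stack: [s4 s4 s1^-1 s3^-1]
Gen 5 (s4): push. Stack: [s4 s4 s1^-1 s3^-1 s4]
Gen 6 (s4^-1): cancels prior s4. Stack: [s4 s4 s1^-1 s3^-1]
Gen 7 (s3): cancels prior s3^-1. Stack: [s4 s4 s1^-1]
Gen 8 (s1): cancels prior s1^-1. Stack: [s4 s4]
Gen 9 (s4^-1): cancels prior s4. Stack: [s4]
Gen 10 (s4^-1): cancels prior s4. Stack: []
Reduced word: (empty)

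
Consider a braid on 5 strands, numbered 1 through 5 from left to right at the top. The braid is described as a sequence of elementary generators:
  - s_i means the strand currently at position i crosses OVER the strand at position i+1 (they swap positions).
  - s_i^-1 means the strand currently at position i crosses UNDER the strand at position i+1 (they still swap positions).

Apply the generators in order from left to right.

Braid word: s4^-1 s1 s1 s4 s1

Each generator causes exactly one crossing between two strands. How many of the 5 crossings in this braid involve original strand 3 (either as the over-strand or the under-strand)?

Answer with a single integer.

Answer: 0

Derivation:
Gen 1: crossing 4x5. Involves strand 3? no. Count so far: 0
Gen 2: crossing 1x2. Involves strand 3? no. Count so far: 0
Gen 3: crossing 2x1. Involves strand 3? no. Count so far: 0
Gen 4: crossing 5x4. Involves strand 3? no. Count so far: 0
Gen 5: crossing 1x2. Involves strand 3? no. Count so far: 0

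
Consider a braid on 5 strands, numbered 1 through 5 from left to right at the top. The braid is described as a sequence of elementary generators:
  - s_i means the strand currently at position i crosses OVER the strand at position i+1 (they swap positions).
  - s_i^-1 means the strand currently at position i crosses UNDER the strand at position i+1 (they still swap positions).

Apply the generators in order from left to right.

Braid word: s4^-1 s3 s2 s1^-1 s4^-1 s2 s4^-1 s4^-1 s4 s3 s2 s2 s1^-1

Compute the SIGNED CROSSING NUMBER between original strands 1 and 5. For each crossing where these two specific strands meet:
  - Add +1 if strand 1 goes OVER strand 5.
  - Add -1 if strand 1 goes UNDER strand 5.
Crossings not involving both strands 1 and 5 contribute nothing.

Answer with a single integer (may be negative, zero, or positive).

Answer: -1

Derivation:
Gen 1: crossing 4x5. Both 1&5? no. Sum: 0
Gen 2: crossing 3x5. Both 1&5? no. Sum: 0
Gen 3: crossing 2x5. Both 1&5? no. Sum: 0
Gen 4: 1 under 5. Both 1&5? yes. Contrib: -1. Sum: -1
Gen 5: crossing 3x4. Both 1&5? no. Sum: -1
Gen 6: crossing 1x2. Both 1&5? no. Sum: -1
Gen 7: crossing 4x3. Both 1&5? no. Sum: -1
Gen 8: crossing 3x4. Both 1&5? no. Sum: -1
Gen 9: crossing 4x3. Both 1&5? no. Sum: -1
Gen 10: crossing 1x3. Both 1&5? no. Sum: -1
Gen 11: crossing 2x3. Both 1&5? no. Sum: -1
Gen 12: crossing 3x2. Both 1&5? no. Sum: -1
Gen 13: crossing 5x2. Both 1&5? no. Sum: -1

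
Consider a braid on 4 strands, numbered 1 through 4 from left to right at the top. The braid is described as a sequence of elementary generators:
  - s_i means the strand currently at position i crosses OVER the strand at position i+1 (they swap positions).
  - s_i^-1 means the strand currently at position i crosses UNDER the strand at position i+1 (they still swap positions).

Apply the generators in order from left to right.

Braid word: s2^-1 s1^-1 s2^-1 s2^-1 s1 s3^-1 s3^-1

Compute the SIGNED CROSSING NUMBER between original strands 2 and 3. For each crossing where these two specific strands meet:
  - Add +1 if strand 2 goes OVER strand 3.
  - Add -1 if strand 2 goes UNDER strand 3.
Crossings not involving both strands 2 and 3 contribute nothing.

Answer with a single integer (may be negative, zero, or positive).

Answer: -1

Derivation:
Gen 1: 2 under 3. Both 2&3? yes. Contrib: -1. Sum: -1
Gen 2: crossing 1x3. Both 2&3? no. Sum: -1
Gen 3: crossing 1x2. Both 2&3? no. Sum: -1
Gen 4: crossing 2x1. Both 2&3? no. Sum: -1
Gen 5: crossing 3x1. Both 2&3? no. Sum: -1
Gen 6: crossing 2x4. Both 2&3? no. Sum: -1
Gen 7: crossing 4x2. Both 2&3? no. Sum: -1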